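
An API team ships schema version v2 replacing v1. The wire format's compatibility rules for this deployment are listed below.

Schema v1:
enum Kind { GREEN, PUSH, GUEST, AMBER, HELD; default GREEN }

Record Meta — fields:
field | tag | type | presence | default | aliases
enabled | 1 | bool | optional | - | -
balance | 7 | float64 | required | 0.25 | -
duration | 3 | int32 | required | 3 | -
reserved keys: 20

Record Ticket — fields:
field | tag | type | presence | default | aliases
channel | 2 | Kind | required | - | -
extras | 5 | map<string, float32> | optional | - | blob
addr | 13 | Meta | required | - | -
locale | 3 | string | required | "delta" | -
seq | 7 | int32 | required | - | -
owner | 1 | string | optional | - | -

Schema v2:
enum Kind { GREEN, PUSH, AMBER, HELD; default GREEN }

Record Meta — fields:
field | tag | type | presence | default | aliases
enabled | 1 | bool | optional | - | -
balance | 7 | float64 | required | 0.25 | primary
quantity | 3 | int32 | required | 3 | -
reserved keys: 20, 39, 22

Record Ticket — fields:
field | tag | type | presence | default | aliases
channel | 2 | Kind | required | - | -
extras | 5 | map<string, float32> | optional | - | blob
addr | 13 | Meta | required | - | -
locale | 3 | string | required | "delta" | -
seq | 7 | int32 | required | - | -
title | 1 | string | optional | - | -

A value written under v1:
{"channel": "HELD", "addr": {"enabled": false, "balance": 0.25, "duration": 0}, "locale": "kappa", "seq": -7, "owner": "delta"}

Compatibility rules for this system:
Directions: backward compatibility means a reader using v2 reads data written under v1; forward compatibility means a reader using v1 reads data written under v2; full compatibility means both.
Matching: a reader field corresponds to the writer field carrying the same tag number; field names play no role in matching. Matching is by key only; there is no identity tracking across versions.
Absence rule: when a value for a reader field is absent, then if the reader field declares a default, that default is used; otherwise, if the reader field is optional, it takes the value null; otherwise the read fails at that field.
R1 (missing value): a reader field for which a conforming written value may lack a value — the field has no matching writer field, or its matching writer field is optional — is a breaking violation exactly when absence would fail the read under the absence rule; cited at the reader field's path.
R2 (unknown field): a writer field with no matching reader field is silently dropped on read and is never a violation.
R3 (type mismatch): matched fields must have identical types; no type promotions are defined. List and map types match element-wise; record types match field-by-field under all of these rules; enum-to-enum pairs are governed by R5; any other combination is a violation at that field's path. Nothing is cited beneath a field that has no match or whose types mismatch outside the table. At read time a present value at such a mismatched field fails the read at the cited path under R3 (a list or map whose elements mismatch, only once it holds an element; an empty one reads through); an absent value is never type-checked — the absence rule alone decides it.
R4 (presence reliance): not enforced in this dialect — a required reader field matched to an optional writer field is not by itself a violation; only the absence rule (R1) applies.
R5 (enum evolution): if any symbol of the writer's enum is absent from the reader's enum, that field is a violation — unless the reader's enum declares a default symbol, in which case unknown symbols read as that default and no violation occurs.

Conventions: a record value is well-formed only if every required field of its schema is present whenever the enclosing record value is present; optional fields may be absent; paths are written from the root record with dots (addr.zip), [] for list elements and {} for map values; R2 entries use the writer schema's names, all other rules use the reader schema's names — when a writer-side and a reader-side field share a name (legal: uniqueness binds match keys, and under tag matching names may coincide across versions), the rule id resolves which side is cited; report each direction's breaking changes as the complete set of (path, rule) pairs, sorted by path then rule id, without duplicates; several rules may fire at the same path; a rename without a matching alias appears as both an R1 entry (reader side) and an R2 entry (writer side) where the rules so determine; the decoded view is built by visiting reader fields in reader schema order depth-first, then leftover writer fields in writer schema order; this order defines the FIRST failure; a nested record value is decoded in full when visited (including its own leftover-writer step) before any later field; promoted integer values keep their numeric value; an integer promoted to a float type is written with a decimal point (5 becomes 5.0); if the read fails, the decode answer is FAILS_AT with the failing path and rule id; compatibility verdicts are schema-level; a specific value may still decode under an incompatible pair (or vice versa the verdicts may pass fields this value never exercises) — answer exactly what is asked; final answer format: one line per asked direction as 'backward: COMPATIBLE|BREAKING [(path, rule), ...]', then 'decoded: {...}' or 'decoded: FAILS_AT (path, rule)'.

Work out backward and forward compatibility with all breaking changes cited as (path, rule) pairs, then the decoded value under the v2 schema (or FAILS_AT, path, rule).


the writer's type comes first in each Ticket pair
backward on Ticket — v2 reading data written by v1:
  channel: paired with writer channel (Kind -> Kind; writer required)
  extras: paired with writer extras (map<string, float32> -> map<string, float32>; writer optional)
  addr: paired with writer addr (Meta -> Meta; writer required)
  locale: paired with writer locale (string -> string; writer required)
  seq: paired with writer seq (int32 -> int32; writer required)
  title: paired with writer owner (string -> string; writer optional)
  addr.enabled: paired with writer addr.enabled (bool -> bool; writer optional)
  addr.balance: paired with writer addr.balance (float64 -> float64; writer required)
  addr.quantity: paired with writer addr.duration (int32 -> int32; writer required)
  => backward: COMPATIBLE
forward on Ticket — v1 reading data written by v2:
  channel: paired with writer channel (Kind -> Kind; writer required)
  extras: paired with writer extras (map<string, float32> -> map<string, float32>; writer optional)
  addr: paired with writer addr (Meta -> Meta; writer required)
  locale: paired with writer locale (string -> string; writer required)
  seq: paired with writer seq (int32 -> int32; writer required)
  owner: paired with writer title (string -> string; writer optional)
  addr.enabled: paired with writer addr.enabled (bool -> bool; writer optional)
  addr.balance: paired with writer addr.balance (float64 -> float64; writer required)
  addr.duration: paired with writer addr.quantity (int32 -> int32; writer required)
  => forward: COMPATIBLE
decode walk for Ticket under reader schema v2:
  channel := "HELD"
  extras := null (not supplied -> null)
  addr.enabled := false
  addr.balance := 0.25
  addr.quantity := 0 (from writer duration)
  locale := "kappa"
  seq := -7
  title := "delta" (from writer owner)
  => decoded: {"channel": "HELD", "extras": null, "addr": {"enabled": false, "balance": 0.25, "quantity": 0}, "locale": "kappa", "seq": -7, "title": "delta"}

backward: COMPATIBLE []; forward: COMPATIBLE []; decoded: {"channel": "HELD", "extras": null, "addr": {"enabled": false, "balance": 0.25, "quantity": 0}, "locale": "kappa", "seq": -7, "title": "delta"}


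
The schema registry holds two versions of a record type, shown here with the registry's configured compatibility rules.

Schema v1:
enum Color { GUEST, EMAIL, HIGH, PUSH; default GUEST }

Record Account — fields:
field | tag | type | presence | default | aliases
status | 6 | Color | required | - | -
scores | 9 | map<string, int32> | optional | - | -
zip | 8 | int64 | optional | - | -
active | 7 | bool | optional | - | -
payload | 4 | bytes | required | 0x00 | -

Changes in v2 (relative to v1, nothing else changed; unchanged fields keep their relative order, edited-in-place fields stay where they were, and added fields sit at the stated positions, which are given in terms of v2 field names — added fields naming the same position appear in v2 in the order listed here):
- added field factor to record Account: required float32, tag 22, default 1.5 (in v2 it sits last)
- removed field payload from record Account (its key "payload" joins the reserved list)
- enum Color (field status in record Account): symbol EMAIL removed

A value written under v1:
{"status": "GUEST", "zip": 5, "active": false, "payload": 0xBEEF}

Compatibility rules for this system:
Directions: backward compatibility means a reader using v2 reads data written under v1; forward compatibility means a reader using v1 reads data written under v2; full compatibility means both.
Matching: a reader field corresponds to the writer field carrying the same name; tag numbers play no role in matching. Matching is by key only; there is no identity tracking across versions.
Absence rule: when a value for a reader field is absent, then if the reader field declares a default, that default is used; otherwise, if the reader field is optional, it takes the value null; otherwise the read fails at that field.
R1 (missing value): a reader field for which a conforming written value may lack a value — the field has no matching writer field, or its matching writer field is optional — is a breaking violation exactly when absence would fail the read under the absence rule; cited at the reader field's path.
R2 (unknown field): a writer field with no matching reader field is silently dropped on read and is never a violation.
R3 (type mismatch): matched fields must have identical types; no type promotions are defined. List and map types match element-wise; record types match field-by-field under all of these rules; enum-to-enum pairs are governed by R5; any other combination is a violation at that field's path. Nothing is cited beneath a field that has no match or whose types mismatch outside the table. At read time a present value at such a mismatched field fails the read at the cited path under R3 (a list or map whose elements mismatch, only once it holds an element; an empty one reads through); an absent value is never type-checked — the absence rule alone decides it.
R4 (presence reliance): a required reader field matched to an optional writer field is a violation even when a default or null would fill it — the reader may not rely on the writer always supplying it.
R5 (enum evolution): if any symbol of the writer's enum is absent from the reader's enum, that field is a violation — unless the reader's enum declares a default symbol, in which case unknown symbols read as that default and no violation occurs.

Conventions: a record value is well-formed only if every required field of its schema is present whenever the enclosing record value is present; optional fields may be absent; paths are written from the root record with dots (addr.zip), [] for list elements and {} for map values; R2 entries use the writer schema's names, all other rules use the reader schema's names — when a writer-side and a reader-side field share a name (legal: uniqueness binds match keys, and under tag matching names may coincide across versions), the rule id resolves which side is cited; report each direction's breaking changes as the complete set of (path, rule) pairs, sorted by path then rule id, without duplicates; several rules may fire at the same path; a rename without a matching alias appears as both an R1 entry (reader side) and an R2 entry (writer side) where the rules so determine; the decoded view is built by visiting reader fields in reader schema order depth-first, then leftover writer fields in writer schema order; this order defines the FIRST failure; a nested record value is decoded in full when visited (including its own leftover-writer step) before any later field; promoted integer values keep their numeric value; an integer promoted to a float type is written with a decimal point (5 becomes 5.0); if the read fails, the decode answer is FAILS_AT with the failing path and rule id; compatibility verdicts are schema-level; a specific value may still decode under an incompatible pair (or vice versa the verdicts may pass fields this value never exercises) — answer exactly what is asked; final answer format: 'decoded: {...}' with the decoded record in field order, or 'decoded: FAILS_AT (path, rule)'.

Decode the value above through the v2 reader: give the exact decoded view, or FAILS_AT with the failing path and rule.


in Account below, arrows point writer -> reader
migrating the Account value to v2:
  status := "GUEST"
  scores := null (absent, optional -> null)
  zip := 5
  active := false
  factor := 1.5 (absent -> default)
  writer payload: unknown -> dropped
  => decoded: {"status": "GUEST", "scores": null, "zip": 5, "active": false, "factor": 1.5}
ruling out the remaining Account differences:
  enum Color (field status in record Account): symbol EMAIL removed -> triggers nothing under the printed rules; the Account answer is the same either way

decoded: {"status": "GUEST", "scores": null, "zip": 5, "active": false, "factor": 1.5}


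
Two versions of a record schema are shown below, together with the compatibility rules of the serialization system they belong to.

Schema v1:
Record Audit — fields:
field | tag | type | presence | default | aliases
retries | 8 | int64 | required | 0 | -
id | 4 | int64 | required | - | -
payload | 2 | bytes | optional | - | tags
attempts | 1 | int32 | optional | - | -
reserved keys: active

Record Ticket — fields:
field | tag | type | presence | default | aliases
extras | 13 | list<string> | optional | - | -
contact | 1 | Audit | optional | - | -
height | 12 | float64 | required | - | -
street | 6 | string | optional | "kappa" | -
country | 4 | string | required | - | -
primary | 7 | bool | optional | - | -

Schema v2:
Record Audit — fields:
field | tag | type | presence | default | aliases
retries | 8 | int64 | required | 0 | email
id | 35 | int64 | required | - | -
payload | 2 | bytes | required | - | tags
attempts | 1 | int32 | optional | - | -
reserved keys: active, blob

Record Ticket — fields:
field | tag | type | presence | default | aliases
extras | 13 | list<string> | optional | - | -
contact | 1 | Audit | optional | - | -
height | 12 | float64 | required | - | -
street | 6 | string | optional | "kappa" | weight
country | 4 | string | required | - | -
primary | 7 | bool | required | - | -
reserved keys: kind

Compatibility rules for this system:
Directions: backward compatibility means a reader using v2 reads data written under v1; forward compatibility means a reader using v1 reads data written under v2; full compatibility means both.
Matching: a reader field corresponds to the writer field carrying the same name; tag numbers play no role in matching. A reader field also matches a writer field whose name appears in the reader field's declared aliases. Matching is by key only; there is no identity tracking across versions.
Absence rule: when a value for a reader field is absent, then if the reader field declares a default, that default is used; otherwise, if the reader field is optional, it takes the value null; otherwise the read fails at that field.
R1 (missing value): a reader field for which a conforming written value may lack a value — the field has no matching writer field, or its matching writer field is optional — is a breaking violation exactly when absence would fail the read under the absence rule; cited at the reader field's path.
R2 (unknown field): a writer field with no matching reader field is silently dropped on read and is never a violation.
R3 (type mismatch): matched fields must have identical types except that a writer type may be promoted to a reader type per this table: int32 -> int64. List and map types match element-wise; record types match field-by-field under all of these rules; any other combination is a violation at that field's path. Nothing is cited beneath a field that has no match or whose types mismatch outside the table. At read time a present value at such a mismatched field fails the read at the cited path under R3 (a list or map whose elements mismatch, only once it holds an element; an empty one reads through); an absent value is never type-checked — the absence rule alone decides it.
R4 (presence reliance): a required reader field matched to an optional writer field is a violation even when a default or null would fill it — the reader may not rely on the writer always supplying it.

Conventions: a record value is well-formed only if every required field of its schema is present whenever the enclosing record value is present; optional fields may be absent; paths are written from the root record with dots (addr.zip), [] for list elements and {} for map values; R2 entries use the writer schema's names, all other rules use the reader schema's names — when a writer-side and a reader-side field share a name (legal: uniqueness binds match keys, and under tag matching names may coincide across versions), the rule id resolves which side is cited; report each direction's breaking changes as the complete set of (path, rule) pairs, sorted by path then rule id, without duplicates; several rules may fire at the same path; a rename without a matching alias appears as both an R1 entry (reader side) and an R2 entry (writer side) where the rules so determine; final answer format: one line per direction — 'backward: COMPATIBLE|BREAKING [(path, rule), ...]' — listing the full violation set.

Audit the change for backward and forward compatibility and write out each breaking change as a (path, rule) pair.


each type pair in Ticket: writer, then reader
backward analysis of Ticket with v2 as reader and v1 as writer:
  writer optional, list<string> -> list<string>: reader extras maps from writer extras
  writer optional, Audit -> Audit: reader contact maps from writer contact
  writer required, float64 -> float64: reader height maps from writer height
  writer optional, string -> string: reader street maps from writer street
  writer required, string -> string: reader country maps from writer country
  writer optional, bool -> bool: reader primary maps from writer primary
  writer required, int64 -> int64: reader contact.retries maps from writer contact.retries
  writer required, int64 -> int64: reader contact.id maps from writer contact.id
  writer optional, bytes -> bytes: reader contact.payload maps from writer contact.payload
  writer optional, int32 -> int32: reader contact.attempts maps from writer contact.attempts
  rule R1 violated at contact.payload
  rule R4 violated at contact.payload
  rule R1 violated at primary
  rule R4 violated at primary
  backward on Ticket therefore BREAKING (4)
forward analysis of Ticket with v1 as reader and v2 as writer:
  writer optional, list<string> -> list<string>: reader extras maps from writer extras
  writer optional, Audit -> Audit: reader contact maps from writer contact
  writer required, float64 -> float64: reader height maps from writer height
  writer optional, string -> string: reader street maps from writer street
  writer required, string -> string: reader country maps from writer country
  writer required, bool -> bool: reader primary maps from writer primary
  writer required, int64 -> int64: reader contact.retries maps from writer contact.retries
  writer required, int64 -> int64: reader contact.id maps from writer contact.id
  writer required, bytes -> bytes: reader contact.payload maps from writer contact.payload
  writer optional, int32 -> int32: reader contact.attempts maps from writer contact.attempts
  => forward: COMPATIBLE

backward: BREAKING [(contact.payload, R1), (contact.payload, R4), (primary, R1), (primary, R4)]; forward: COMPATIBLE []


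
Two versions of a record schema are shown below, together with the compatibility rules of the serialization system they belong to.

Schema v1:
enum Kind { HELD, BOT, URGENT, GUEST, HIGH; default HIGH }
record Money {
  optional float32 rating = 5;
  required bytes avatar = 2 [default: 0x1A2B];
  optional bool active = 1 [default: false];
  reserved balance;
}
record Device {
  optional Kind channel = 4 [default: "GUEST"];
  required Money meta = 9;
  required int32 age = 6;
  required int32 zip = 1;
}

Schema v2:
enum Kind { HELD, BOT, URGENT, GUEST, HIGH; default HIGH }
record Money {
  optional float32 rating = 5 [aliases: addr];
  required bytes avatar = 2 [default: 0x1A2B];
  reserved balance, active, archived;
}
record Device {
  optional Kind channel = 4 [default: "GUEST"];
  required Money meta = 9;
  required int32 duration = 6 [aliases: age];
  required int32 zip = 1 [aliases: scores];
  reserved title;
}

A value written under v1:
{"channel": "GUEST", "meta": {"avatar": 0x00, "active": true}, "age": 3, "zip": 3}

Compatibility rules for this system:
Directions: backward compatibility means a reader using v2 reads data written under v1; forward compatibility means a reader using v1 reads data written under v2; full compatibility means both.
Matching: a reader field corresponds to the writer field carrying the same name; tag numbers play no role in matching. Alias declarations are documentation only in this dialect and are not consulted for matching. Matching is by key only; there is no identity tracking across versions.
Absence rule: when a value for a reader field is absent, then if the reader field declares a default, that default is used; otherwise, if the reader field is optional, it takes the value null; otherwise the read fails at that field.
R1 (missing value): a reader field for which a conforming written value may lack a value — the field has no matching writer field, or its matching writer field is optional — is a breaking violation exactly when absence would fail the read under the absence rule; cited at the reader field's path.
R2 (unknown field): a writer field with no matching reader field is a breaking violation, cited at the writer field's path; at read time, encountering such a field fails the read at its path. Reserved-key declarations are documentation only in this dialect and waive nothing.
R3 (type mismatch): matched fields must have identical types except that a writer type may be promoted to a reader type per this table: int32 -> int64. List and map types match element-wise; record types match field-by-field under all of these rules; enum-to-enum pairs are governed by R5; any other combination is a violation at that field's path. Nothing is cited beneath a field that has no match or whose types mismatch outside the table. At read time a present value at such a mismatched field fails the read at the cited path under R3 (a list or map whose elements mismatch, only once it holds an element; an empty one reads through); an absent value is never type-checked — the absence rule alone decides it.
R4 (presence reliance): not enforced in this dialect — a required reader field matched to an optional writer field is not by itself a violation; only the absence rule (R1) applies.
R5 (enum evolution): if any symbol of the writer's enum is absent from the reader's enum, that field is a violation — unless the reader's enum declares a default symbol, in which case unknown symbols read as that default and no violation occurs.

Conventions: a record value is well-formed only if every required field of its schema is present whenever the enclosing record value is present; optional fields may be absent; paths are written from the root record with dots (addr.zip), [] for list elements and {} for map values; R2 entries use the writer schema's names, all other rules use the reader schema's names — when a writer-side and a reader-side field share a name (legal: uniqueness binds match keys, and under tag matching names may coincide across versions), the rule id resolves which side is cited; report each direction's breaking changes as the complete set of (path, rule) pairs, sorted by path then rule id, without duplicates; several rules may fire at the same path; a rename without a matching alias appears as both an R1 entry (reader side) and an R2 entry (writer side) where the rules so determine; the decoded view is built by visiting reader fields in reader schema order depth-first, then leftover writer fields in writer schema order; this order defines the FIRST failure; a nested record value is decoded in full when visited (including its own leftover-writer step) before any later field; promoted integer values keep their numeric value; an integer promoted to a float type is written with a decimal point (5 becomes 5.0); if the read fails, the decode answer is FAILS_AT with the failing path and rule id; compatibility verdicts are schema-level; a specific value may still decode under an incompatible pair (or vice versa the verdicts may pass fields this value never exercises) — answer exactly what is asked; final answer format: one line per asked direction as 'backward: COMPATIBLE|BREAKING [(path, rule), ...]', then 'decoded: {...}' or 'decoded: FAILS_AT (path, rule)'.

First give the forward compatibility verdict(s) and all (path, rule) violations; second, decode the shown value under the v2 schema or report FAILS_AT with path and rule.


forward: BREAKING [(age, R1), (duration, R2)]; decoded: FAILS_AT (meta.active, R2)

the writer's type comes first in each Device pair
forward on Device — v1 reading data written by v2:
  channel: Kind -> Kind, writer optional; from channel
  meta: Money -> Money, writer required; from meta
  age: no writer match
  zip: int32 -> int32, writer required; from zip
  leftover writer field: duration
  meta.rating: float32 -> float32, writer optional; from meta.rating
  meta.avatar: bytes -> bytes, writer required; from meta.avatar
  meta.active: no writer match
  R1 fires at age
  R2 fires at duration
  forward on Device therefore BREAKING (2)
migrating the Device value to v2:
  channel := "GUEST"
  meta.rating := null (not supplied -> null)
  meta.avatar := 0x00
  read fails at meta.active under R2 (unknown field)
  => FAILS_AT (meta.active, R2)


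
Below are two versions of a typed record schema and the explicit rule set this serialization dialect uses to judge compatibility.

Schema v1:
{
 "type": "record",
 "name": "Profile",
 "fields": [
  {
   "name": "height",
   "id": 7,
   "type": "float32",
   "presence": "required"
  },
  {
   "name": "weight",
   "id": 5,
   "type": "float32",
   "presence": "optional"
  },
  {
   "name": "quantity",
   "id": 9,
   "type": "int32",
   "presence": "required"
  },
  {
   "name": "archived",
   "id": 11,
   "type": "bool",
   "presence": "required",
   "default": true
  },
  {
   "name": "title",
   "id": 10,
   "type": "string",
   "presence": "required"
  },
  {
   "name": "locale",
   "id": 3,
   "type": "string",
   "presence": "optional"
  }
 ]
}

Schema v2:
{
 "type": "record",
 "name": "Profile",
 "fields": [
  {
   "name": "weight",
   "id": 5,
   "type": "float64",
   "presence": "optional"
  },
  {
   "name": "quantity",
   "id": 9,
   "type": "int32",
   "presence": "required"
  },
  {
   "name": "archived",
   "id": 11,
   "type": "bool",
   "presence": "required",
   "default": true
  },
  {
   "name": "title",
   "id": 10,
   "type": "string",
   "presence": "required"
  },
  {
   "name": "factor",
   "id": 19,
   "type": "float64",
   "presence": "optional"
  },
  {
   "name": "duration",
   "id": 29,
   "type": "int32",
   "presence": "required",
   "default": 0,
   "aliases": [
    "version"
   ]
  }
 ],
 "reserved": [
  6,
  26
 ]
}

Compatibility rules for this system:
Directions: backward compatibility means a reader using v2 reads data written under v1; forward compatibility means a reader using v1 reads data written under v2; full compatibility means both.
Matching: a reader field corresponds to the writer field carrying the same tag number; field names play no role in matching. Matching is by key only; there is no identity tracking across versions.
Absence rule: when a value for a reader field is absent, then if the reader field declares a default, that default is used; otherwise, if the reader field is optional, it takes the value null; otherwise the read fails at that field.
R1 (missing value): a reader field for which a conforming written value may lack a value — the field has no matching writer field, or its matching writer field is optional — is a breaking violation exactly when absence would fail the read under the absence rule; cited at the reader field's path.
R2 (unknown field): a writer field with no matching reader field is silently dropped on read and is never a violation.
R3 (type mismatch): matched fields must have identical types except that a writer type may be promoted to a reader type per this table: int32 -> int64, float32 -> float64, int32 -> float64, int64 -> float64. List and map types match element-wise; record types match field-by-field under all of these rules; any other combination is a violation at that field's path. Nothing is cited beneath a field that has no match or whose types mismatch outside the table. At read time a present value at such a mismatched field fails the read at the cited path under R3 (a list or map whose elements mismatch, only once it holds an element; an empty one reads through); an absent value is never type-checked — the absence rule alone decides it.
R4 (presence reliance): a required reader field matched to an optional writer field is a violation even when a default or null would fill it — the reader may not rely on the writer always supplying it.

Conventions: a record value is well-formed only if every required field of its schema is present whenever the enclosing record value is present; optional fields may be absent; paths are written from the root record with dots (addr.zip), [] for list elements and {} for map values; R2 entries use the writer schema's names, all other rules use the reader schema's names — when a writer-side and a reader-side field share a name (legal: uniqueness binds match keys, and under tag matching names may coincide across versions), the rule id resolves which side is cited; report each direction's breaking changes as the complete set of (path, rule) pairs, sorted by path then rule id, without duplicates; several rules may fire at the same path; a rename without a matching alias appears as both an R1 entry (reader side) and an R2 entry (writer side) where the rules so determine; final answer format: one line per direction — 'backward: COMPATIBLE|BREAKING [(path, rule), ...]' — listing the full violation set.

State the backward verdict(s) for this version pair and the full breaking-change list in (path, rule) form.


arrows below run writer -> reader for Profile
checking backward for Profile: reader v2 against writer v1:
  weight: paired with writer weight (float32 -> float64; writer optional)
  quantity: paired with writer quantity (int32 -> int32; writer required)
  archived: paired with writer archived (bool -> bool; writer required)
  title: paired with writer title (string -> string; writer required)
  no writer field matches reader factor
  no writer field matches reader duration
  writer field height has no reader counterpart
  writer field locale has no reader counterpart
  => no violations; backward on Profile: COMPATIBLE
diffs on Profile not affecting the asked answer:
  added field factor to record Profile: optional float64, tag 19 (in v2 it sits last) -> triggers nothing under Profile's printed rules — same verdict
  removed field locale from record Profile -> triggers nothing under Profile's printed rules — same verdict
  removed field height from record Profile -> its effect on Profile is confined to the forward direction, not asked
  field weight in record Profile: type float32 changed to float64 -> its effect on Profile is confined to the forward direction, not asked
  added field duration to record Profile: required int32, tag 29, default 0 (in v2 it sits last) -> triggers nothing under Profile's printed rules — same verdict

backward: COMPATIBLE []


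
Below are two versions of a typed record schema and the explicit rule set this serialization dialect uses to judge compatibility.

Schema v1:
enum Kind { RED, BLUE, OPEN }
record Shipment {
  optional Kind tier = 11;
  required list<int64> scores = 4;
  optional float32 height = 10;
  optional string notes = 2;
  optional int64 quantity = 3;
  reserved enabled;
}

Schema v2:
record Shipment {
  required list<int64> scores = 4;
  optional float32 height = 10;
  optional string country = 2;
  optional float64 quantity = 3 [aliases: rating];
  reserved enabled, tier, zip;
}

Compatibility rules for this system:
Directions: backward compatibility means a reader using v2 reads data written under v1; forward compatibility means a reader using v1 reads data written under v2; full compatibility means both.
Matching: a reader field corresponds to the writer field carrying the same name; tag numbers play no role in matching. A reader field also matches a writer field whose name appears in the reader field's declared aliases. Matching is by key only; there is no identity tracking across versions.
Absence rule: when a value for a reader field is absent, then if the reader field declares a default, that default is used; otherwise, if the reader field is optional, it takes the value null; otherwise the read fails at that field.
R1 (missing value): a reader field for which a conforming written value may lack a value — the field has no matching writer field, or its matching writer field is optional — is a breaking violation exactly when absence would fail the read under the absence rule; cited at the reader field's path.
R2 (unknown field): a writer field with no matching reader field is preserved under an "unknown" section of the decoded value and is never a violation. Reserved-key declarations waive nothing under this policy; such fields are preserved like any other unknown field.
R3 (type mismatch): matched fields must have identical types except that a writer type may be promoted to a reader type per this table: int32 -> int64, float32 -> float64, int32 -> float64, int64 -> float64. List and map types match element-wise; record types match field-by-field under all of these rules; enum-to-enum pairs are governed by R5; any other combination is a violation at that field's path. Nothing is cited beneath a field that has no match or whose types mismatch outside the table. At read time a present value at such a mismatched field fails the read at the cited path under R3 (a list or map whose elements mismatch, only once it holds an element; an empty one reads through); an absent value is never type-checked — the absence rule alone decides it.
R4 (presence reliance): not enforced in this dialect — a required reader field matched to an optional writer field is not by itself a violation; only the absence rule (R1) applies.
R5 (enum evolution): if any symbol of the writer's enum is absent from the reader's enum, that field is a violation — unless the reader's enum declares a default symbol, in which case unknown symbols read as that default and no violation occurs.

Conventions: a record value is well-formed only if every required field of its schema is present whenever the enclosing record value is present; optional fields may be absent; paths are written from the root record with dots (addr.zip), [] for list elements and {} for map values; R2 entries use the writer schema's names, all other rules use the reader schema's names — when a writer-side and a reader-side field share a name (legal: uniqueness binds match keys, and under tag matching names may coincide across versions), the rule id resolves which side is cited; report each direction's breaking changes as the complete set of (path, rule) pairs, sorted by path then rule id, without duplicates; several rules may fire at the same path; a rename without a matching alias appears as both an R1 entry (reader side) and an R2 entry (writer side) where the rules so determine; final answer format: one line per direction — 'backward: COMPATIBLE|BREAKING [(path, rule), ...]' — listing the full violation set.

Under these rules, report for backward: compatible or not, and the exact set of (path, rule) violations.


arrows below run writer -> reader for Shipment
backward for Shipment (reader v2, writer v1):
  scores: paired with writer scores (list<int64> -> list<int64>; writer required)
  height: paired with writer height (float32 -> float32; writer optional)
  no writer field matches reader country
  quantity: paired with writer quantity (int64 -> float64; writer optional)
  writer field tier has no reader counterpart
  writer field notes has no reader counterpart
  => no violations; backward on Shipment: COMPATIBLE
diffs on Shipment not affecting the asked answer:
  field quantity in record Shipment: type int64 changed to float64 -> its effect on Shipment is confined to the forward direction, not asked
  removed field tier from record Shipment (its key "tier" joins the reserved list) -> inert for the asked Shipment verdict: nothing fires
  renamed field notes to country in record Shipment -> inert for the asked Shipment verdict: nothing fires

backward: COMPATIBLE []


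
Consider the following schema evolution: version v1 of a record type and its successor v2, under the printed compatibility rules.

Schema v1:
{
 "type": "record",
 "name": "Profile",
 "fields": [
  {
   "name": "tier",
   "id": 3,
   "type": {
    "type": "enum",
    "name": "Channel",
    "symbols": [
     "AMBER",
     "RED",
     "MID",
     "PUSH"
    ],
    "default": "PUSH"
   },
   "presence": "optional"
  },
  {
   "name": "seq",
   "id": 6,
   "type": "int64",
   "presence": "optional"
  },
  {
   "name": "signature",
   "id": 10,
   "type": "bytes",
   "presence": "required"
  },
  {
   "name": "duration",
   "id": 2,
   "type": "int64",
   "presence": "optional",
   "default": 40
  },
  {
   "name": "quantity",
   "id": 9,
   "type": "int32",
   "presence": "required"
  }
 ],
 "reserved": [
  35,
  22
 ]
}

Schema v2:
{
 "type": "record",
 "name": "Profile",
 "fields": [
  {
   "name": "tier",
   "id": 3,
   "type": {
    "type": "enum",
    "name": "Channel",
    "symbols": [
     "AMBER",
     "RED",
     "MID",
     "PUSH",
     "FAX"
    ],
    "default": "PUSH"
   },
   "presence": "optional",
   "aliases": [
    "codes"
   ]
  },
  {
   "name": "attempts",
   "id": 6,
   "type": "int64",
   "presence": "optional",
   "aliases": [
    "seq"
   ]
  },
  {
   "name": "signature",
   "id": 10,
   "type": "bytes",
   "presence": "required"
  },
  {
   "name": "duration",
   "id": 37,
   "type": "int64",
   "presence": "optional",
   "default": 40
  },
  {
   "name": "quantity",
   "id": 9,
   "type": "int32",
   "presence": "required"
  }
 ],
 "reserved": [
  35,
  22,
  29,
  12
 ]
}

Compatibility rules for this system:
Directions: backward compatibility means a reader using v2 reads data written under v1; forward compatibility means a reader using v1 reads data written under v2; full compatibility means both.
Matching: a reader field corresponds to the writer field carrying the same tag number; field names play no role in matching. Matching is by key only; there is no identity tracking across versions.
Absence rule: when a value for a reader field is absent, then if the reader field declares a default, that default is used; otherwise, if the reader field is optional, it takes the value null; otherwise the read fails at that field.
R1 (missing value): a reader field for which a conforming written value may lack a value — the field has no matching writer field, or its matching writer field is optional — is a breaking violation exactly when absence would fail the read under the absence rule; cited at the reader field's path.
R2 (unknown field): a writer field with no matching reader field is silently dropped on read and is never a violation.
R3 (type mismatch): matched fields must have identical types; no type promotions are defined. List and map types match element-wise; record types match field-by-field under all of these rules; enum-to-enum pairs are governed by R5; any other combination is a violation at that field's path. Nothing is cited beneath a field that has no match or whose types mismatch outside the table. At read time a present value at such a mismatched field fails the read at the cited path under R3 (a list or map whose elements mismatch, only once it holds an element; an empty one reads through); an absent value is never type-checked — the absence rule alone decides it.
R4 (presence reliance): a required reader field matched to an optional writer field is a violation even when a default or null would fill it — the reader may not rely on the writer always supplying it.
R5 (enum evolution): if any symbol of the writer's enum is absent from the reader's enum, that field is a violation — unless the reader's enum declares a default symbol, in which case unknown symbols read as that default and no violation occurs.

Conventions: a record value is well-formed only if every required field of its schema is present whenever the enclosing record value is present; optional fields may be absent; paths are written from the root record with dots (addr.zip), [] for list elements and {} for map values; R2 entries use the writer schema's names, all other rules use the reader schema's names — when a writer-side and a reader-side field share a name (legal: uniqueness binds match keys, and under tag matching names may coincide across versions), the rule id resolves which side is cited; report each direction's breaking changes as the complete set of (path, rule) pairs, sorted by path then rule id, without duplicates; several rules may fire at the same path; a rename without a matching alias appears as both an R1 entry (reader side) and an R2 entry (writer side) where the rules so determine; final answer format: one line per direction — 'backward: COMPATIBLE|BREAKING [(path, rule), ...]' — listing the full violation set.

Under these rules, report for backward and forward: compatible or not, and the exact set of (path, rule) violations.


each type pair in Profile: writer, then reader
backward for Profile (reader v2, writer v1):
  tier: paired with writer tier (Channel -> Channel; writer optional)
  attempts: paired with writer seq (int64 -> int64; writer optional)
  signature: paired with writer signature (bytes -> bytes; writer required)
  no writer field matches reader duration
  quantity: paired with writer quantity (int32 -> int32; writer required)
  leftover writer field: duration
  => no violations; backward on Profile: COMPATIBLE
forward for Profile (reader v1, writer v2):
  tier: paired with writer tier (Channel -> Channel; writer optional)
  seq: paired with writer attempts (int64 -> int64; writer optional)
  signature: paired with writer signature (bytes -> bytes; writer required)
  no writer field matches reader duration
  quantity: paired with writer quantity (int32 -> int32; writer required)
  leftover writer field: duration
  => no violations; forward on Profile: COMPATIBLE

backward: COMPATIBLE []; forward: COMPATIBLE []
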